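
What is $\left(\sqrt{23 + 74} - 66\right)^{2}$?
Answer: $\left(66 - \sqrt{97}\right)^{2} \approx 3152.9$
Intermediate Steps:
$\left(\sqrt{23 + 74} - 66\right)^{2} = \left(\sqrt{97} - 66\right)^{2} = \left(-66 + \sqrt{97}\right)^{2}$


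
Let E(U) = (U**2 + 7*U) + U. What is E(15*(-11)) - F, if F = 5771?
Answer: 20134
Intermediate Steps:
E(U) = U**2 + 8*U
E(15*(-11)) - F = (15*(-11))*(8 + 15*(-11)) - 1*5771 = -165*(8 - 165) - 5771 = -165*(-157) - 5771 = 25905 - 5771 = 20134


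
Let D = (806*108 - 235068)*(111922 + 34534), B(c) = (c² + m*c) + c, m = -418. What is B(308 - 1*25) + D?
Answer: -21678455042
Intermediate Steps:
B(c) = c² - 417*c (B(c) = (c² - 418*c) + c = c² - 417*c)
D = -21678417120 (D = (87048 - 235068)*146456 = -148020*146456 = -21678417120)
B(308 - 1*25) + D = (308 - 1*25)*(-417 + (308 - 1*25)) - 21678417120 = (308 - 25)*(-417 + (308 - 25)) - 21678417120 = 283*(-417 + 283) - 21678417120 = 283*(-134) - 21678417120 = -37922 - 21678417120 = -21678455042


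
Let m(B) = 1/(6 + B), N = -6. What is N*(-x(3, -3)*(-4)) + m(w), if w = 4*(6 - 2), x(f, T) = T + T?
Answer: 3169/22 ≈ 144.05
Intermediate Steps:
x(f, T) = 2*T
w = 16 (w = 4*4 = 16)
N*(-x(3, -3)*(-4)) + m(w) = -6*(-2*(-3))*(-4) + 1/(6 + 16) = -6*(-1*(-6))*(-4) + 1/22 = -36*(-4) + 1/22 = -6*(-24) + 1/22 = 144 + 1/22 = 3169/22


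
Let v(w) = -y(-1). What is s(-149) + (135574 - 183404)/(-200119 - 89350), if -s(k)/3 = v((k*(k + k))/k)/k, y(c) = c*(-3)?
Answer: 4521449/43130881 ≈ 0.10483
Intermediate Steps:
y(c) = -3*c
v(w) = -3 (v(w) = -(-3)*(-1) = -1*3 = -3)
s(k) = 9/k (s(k) = -(-9)/k = 9/k)
s(-149) + (135574 - 183404)/(-200119 - 89350) = 9/(-149) + (135574 - 183404)/(-200119 - 89350) = 9*(-1/149) - 47830/(-289469) = -9/149 - 47830*(-1/289469) = -9/149 + 47830/289469 = 4521449/43130881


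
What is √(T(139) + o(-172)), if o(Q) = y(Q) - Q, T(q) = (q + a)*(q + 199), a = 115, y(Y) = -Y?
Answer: 2*√21549 ≈ 293.59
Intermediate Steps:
T(q) = (115 + q)*(199 + q) (T(q) = (q + 115)*(q + 199) = (115 + q)*(199 + q))
o(Q) = -2*Q (o(Q) = -Q - Q = -2*Q)
√(T(139) + o(-172)) = √((22885 + 139² + 314*139) - 2*(-172)) = √((22885 + 19321 + 43646) + 344) = √(85852 + 344) = √86196 = 2*√21549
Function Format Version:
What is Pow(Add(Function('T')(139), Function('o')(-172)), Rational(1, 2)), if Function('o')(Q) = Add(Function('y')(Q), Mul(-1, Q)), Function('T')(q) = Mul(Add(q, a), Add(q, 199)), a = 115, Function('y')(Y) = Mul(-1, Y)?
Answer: Mul(2, Pow(21549, Rational(1, 2))) ≈ 293.59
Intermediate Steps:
Function('T')(q) = Mul(Add(115, q), Add(199, q)) (Function('T')(q) = Mul(Add(q, 115), Add(q, 199)) = Mul(Add(115, q), Add(199, q)))
Function('o')(Q) = Mul(-2, Q) (Function('o')(Q) = Add(Mul(-1, Q), Mul(-1, Q)) = Mul(-2, Q))
Pow(Add(Function('T')(139), Function('o')(-172)), Rational(1, 2)) = Pow(Add(Add(22885, Pow(139, 2), Mul(314, 139)), Mul(-2, -172)), Rational(1, 2)) = Pow(Add(Add(22885, 19321, 43646), 344), Rational(1, 2)) = Pow(Add(85852, 344), Rational(1, 2)) = Pow(86196, Rational(1, 2)) = Mul(2, Pow(21549, Rational(1, 2)))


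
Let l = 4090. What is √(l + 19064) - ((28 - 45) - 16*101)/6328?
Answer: 1633/6328 + √23154 ≈ 152.42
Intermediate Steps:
√(l + 19064) - ((28 - 45) - 16*101)/6328 = √(4090 + 19064) - ((28 - 45) - 16*101)/6328 = √23154 - (-17 - 1616)/6328 = √23154 - (-1633)/6328 = √23154 - 1*(-1633/6328) = √23154 + 1633/6328 = 1633/6328 + √23154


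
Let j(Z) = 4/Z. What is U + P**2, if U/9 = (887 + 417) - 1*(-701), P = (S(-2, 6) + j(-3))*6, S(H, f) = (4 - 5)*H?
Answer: 18061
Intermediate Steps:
S(H, f) = -H
P = 4 (P = (-1*(-2) + 4/(-3))*6 = (2 + 4*(-1/3))*6 = (2 - 4/3)*6 = (2/3)*6 = 4)
U = 18045 (U = 9*((887 + 417) - 1*(-701)) = 9*(1304 + 701) = 9*2005 = 18045)
U + P**2 = 18045 + 4**2 = 18045 + 16 = 18061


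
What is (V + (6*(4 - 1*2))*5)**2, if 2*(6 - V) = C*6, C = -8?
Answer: 8100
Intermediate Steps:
V = 30 (V = 6 - (-4)*6 = 6 - 1/2*(-48) = 6 + 24 = 30)
(V + (6*(4 - 1*2))*5)**2 = (30 + (6*(4 - 1*2))*5)**2 = (30 + (6*(4 - 2))*5)**2 = (30 + (6*2)*5)**2 = (30 + 12*5)**2 = (30 + 60)**2 = 90**2 = 8100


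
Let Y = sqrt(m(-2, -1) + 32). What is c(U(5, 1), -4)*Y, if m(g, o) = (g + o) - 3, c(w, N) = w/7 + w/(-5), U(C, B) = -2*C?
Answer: 4*sqrt(26)/7 ≈ 2.9137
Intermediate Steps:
c(w, N) = -2*w/35 (c(w, N) = w*(1/7) + w*(-1/5) = w/7 - w/5 = -2*w/35)
m(g, o) = -3 + g + o
Y = sqrt(26) (Y = sqrt((-3 - 2 - 1) + 32) = sqrt(-6 + 32) = sqrt(26) ≈ 5.0990)
c(U(5, 1), -4)*Y = (-(-4)*5/35)*sqrt(26) = (-2/35*(-10))*sqrt(26) = 4*sqrt(26)/7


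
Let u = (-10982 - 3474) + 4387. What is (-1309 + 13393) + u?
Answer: 2015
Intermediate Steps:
u = -10069 (u = -14456 + 4387 = -10069)
(-1309 + 13393) + u = (-1309 + 13393) - 10069 = 12084 - 10069 = 2015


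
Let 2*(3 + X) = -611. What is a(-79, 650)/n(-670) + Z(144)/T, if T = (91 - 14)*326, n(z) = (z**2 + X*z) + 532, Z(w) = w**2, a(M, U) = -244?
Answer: 6799662292/8235049977 ≈ 0.82570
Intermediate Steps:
X = -617/2 (X = -3 + (1/2)*(-611) = -3 - 611/2 = -617/2 ≈ -308.50)
n(z) = 532 + z**2 - 617*z/2 (n(z) = (z**2 - 617*z/2) + 532 = 532 + z**2 - 617*z/2)
T = 25102 (T = 77*326 = 25102)
a(-79, 650)/n(-670) + Z(144)/T = -244/(532 + (-670)**2 - 617/2*(-670)) + 144**2/25102 = -244/(532 + 448900 + 206695) + 20736*(1/25102) = -244/656127 + 10368/12551 = 6799662292/8235049977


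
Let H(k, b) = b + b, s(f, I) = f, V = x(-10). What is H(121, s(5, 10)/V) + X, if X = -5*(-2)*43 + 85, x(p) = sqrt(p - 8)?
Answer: 515 - 5*I*sqrt(2)/3 ≈ 515.0 - 2.357*I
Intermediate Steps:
x(p) = sqrt(-8 + p)
V = 3*I*sqrt(2) (V = sqrt(-8 - 10) = sqrt(-18) = 3*I*sqrt(2) ≈ 4.2426*I)
H(k, b) = 2*b
X = 515 (X = 10*43 + 85 = 430 + 85 = 515)
H(121, s(5, 10)/V) + X = 2*(5/((3*I*sqrt(2)))) + 515 = 2*(5*(-I*sqrt(2)/6)) + 515 = 2*(-5*I*sqrt(2)/6) + 515 = -5*I*sqrt(2)/3 + 515 = 515 - 5*I*sqrt(2)/3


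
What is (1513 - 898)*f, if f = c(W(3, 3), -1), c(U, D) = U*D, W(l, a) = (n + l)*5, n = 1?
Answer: -12300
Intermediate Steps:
W(l, a) = 5 + 5*l (W(l, a) = (1 + l)*5 = 5 + 5*l)
c(U, D) = D*U
f = -20 (f = -(5 + 5*3) = -(5 + 15) = -1*20 = -20)
(1513 - 898)*f = (1513 - 898)*(-20) = 615*(-20) = -12300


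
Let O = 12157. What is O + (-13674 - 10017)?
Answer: -11534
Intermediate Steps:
O + (-13674 - 10017) = 12157 + (-13674 - 10017) = 12157 - 23691 = -11534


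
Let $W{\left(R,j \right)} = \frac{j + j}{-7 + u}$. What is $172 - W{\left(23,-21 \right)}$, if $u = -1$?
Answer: $\frac{667}{4} \approx 166.75$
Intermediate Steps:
$W{\left(R,j \right)} = - \frac{j}{4}$ ($W{\left(R,j \right)} = \frac{j + j}{-7 - 1} = \frac{2 j}{-8} = 2 j \left(- \frac{1}{8}\right) = - \frac{j}{4}$)
$172 - W{\left(23,-21 \right)} = 172 - \left(- \frac{1}{4}\right) \left(-21\right) = 172 - \frac{21}{4} = \frac{667}{4}$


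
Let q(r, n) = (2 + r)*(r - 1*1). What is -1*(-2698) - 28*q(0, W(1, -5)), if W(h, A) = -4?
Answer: 2754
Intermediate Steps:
q(r, n) = (-1 + r)*(2 + r) (q(r, n) = (2 + r)*(r - 1) = (2 + r)*(-1 + r) = (-1 + r)*(2 + r))
-1*(-2698) - 28*q(0, W(1, -5)) = -1*(-2698) - 28*(-2 + 0 + 0²) = 2698 - 28*(-2 + 0 + 0) = 2698 - 28*(-2) = 2698 - 1*(-56) = 2698 + 56 = 2754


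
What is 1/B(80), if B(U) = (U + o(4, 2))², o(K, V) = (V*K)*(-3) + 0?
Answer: 1/3136 ≈ 0.00031888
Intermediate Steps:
o(K, V) = -3*K*V (o(K, V) = (K*V)*(-3) + 0 = -3*K*V + 0 = -3*K*V)
B(U) = (-24 + U)² (B(U) = (U - 3*4*2)² = (U - 24)² = (-24 + U)²)
1/B(80) = 1/((-24 + 80)²) = 1/(56²) = 1/3136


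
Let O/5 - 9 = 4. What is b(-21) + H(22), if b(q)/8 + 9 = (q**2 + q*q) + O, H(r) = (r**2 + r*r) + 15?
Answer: 8487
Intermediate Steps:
O = 65 (O = 45 + 5*4 = 45 + 20 = 65)
H(r) = 15 + 2*r**2 (H(r) = (r**2 + r**2) + 15 = 2*r**2 + 15 = 15 + 2*r**2)
b(q) = 448 + 16*q**2 (b(q) = -72 + 8*((q**2 + q*q) + 65) = -72 + 8*((q**2 + q**2) + 65) = -72 + 8*(2*q**2 + 65) = -72 + 8*(65 + 2*q**2) = -72 + (520 + 16*q**2) = 448 + 16*q**2)
b(-21) + H(22) = (448 + 16*(-21)**2) + (15 + 2*22**2) = (448 + 16*441) + (15 + 2*484) = (448 + 7056) + (15 + 968) = 7504 + 983 = 8487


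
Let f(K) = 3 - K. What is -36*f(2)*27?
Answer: -972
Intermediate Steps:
-36*f(2)*27 = -36*(3 - 1*2)*27 = -36*(3 - 2)*27 = -36*1*27 = -36*27 = -972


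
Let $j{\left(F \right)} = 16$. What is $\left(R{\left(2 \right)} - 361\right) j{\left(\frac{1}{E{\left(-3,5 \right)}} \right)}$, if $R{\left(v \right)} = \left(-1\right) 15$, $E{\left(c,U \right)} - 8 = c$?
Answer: $-6016$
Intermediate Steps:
$E{\left(c,U \right)} = 8 + c$
$R{\left(v \right)} = -15$
$\left(R{\left(2 \right)} - 361\right) j{\left(\frac{1}{E{\left(-3,5 \right)}} \right)} = \left(-15 - 361\right) 16 = \left(-376\right) 16 = -6016$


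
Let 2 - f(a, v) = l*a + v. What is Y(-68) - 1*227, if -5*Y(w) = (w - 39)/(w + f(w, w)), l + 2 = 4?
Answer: -156523/690 ≈ -226.84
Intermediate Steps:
l = 2 (l = -2 + 4 = 2)
f(a, v) = 2 - v - 2*a (f(a, v) = 2 - (2*a + v) = 2 - (v + 2*a) = 2 + (-v - 2*a) = 2 - v - 2*a)
Y(w) = -(-39 + w)/(5*(2 - 2*w)) (Y(w) = -(w - 39)/(5*(w + (2 - w - 2*w))) = -(-39 + w)/(5*(w + (2 - 3*w))) = -(-39 + w)/(5*(2 - 2*w)))
Y(-68) - 1*227 = (-39 - 68)/(10*(-1 - 68)) - 1*227 = (1/10)*(-107)/(-69) - 227 = (1/10)*(-1/69)*(-107) - 227 = 107/690 - 227 = -156523/690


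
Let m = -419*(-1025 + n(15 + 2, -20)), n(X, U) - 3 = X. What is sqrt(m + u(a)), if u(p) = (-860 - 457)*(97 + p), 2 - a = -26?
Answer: sqrt(256470) ≈ 506.43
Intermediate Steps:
n(X, U) = 3 + X
a = 28 (a = 2 - 1*(-26) = 2 + 26 = 28)
m = 421095 (m = -419*(-1025 + (3 + (15 + 2))) = -419*(-1025 + (3 + 17)) = -419*(-1025 + 20) = -419*(-1005) = 421095)
u(p) = -127749 - 1317*p (u(p) = -1317*(97 + p) = -127749 - 1317*p)
sqrt(m + u(a)) = sqrt(421095 + (-127749 - 1317*28)) = sqrt(421095 + (-127749 - 36876)) = sqrt(421095 - 164625) = sqrt(256470)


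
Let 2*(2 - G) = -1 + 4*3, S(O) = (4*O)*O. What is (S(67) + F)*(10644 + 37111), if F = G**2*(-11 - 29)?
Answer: 834088830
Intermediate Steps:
S(O) = 4*O**2
G = -7/2 (G = 2 - (-1 + 4*3)/2 = 2 - (-1 + 12)/2 = 2 - 1/2*11 = 2 - 11/2 = -7/2 ≈ -3.5000)
F = -490 (F = (-7/2)**2*(-11 - 29) = (49/4)*(-40) = -490)
(S(67) + F)*(10644 + 37111) = (4*67**2 - 490)*(10644 + 37111) = (4*4489 - 490)*47755 = (17956 - 490)*47755 = 17466*47755 = 834088830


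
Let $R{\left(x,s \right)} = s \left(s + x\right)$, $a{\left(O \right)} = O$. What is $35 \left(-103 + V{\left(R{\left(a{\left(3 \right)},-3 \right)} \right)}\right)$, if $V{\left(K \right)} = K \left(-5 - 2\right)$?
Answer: $-3605$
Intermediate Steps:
$V{\left(K \right)} = - 7 K$ ($V{\left(K \right)} = K \left(-7\right) = - 7 K$)
$35 \left(-103 + V{\left(R{\left(a{\left(3 \right)},-3 \right)} \right)}\right) = 35 \left(-103 - 7 \left(- 3 \left(-3 + 3\right)\right)\right) = 35 \left(-103 - 7 \left(\left(-3\right) 0\right)\right) = 35 \left(-103 - 0\right) = 35 \left(-103 + 0\right) = 35 \left(-103\right) = -3605$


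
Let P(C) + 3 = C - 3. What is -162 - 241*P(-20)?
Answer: 6104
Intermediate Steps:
P(C) = -6 + C (P(C) = -3 + (C - 3) = -3 + (-3 + C) = -6 + C)
-162 - 241*P(-20) = -162 - 241*(-6 - 20) = -162 - 241*(-26) = -162 + 6266 = 6104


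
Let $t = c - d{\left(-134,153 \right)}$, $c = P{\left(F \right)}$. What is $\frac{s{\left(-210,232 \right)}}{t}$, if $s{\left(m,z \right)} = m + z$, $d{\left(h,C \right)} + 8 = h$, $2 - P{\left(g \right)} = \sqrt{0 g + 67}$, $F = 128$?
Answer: $\frac{288}{1879} + \frac{2 \sqrt{67}}{1879} \approx 0.16199$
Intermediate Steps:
$P{\left(g \right)} = 2 - \sqrt{67}$ ($P{\left(g \right)} = 2 - \sqrt{0 g + 67} = 2 - \sqrt{0 + 67} = 2 - \sqrt{67}$)
$d{\left(h,C \right)} = -8 + h$
$c = 2 - \sqrt{67} \approx -6.1854$
$t = 144 - \sqrt{67}$ ($t = \left(2 - \sqrt{67}\right) - \left(-8 - 134\right) = \left(2 - \sqrt{67}\right) - -142 = \left(2 - \sqrt{67}\right) + 142 = 144 - \sqrt{67} \approx 135.81$)
$\frac{s{\left(-210,232 \right)}}{t} = \frac{-210 + 232}{144 - \sqrt{67}} = \frac{22}{144 - \sqrt{67}}$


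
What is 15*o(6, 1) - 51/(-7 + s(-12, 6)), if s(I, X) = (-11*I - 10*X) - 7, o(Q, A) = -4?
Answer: -3531/58 ≈ -60.879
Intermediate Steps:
s(I, X) = -7 - 11*I - 10*X
15*o(6, 1) - 51/(-7 + s(-12, 6)) = 15*(-4) - 51/(-7 + (-7 - 11*(-12) - 10*6)) = -60 - 51/(-7 + (-7 + 132 - 60)) = -60 - 51/(-7 + 65) = -60 - 51/58 = -3531/58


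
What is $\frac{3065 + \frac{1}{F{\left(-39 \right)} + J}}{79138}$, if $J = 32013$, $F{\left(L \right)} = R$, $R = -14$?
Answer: $\frac{49038468}{1266168431} \approx 0.03873$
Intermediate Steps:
$F{\left(L \right)} = -14$
$\frac{3065 + \frac{1}{F{\left(-39 \right)} + J}}{79138} = \frac{3065 + \frac{1}{-14 + 32013}}{79138} = \left(3065 + \frac{1}{31999}\right) \frac{1}{79138} = \frac{98076936}{31999} \cdot \frac{1}{79138} = \frac{49038468}{1266168431}$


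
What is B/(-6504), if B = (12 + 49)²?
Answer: -3721/6504 ≈ -0.57211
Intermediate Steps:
B = 3721 (B = 61² = 3721)
B/(-6504) = 3721/(-6504) = 3721*(-1/6504) = -3721/6504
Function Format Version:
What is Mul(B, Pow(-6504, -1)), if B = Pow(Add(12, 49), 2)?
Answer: Rational(-3721, 6504) ≈ -0.57211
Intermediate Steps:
B = 3721 (B = Pow(61, 2) = 3721)
Mul(B, Pow(-6504, -1)) = Mul(3721, Pow(-6504, -1)) = Mul(3721, Rational(-1, 6504)) = Rational(-3721, 6504)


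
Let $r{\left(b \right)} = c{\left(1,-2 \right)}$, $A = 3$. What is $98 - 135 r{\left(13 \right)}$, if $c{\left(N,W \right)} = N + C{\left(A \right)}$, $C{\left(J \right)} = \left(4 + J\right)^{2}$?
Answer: $-6652$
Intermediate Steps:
$c{\left(N,W \right)} = 49 + N$ ($c{\left(N,W \right)} = N + \left(4 + 3\right)^{2} = N + 7^{2} = N + 49 = 49 + N$)
$r{\left(b \right)} = 50$ ($r{\left(b \right)} = 49 + 1 = 50$)
$98 - 135 r{\left(13 \right)} = 98 - 6750 = -6652$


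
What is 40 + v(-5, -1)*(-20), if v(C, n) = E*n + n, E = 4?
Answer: 140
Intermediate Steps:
v(C, n) = 5*n (v(C, n) = 4*n + n = 5*n)
40 + v(-5, -1)*(-20) = 40 + (5*(-1))*(-20) = 40 - 5*(-20) = 40 + 100 = 140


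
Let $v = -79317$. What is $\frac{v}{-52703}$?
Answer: $\frac{11331}{7529} \approx 1.505$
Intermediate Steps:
$\frac{v}{-52703} = - \frac{79317}{-52703} = \left(-79317\right) \left(- \frac{1}{52703}\right) = \frac{11331}{7529}$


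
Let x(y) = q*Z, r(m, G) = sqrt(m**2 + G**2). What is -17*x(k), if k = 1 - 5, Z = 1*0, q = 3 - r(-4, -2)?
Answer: 0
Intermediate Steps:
r(m, G) = sqrt(G**2 + m**2)
q = 3 - 2*sqrt(5) (q = 3 - sqrt((-2)**2 + (-4)**2) = 3 - sqrt(4 + 16) = 3 - sqrt(20) = 3 - 2*sqrt(5) ≈ -1.4721)
Z = 0
k = -4
x(y) = 0 (x(y) = (3 - 2*sqrt(5))*0 = 0)
-17*x(k) = -17*0 = 0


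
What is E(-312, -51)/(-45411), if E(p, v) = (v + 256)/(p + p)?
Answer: 205/28336464 ≈ 7.2345e-6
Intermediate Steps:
E(p, v) = (256 + v)/(2*p) (E(p, v) = (256 + v)/((2*p)) = (256 + v)*(1/(2*p)) = (256 + v)/(2*p))
E(-312, -51)/(-45411) = ((1/2)*(256 - 51)/(-312))/(-45411) = ((1/2)*(-1/312)*205)*(-1/45411) = -205/624*(-1/45411) = 205/28336464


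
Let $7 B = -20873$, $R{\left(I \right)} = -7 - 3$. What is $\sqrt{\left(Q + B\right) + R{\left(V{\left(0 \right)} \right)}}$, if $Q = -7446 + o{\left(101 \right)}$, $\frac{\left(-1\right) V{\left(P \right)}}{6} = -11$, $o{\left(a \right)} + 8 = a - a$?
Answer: $\frac{i \sqrt{511847}}{7} \approx 102.2 i$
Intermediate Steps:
$o{\left(a \right)} = -8$ ($o{\left(a \right)} = -8 + \left(a - a\right) = -8 + 0 = -8$)
$V{\left(P \right)} = 66$ ($V{\left(P \right)} = \left(-6\right) \left(-11\right) = 66$)
$R{\left(I \right)} = -10$ ($R{\left(I \right)} = -7 - 3 = -10$)
$Q = -7454$ ($Q = -7446 - 8 = -7454$)
$B = - \frac{20873}{7}$ ($B = \frac{1}{7} \left(-20873\right) = - \frac{20873}{7} \approx -2981.9$)
$\sqrt{\left(Q + B\right) + R{\left(V{\left(0 \right)} \right)}} = \sqrt{\left(-7454 - \frac{20873}{7}\right) - 10} = \sqrt{- \frac{73051}{7} - 10} = \sqrt{- \frac{73121}{7}} = \frac{i \sqrt{511847}}{7}$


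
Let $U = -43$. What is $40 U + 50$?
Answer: $-1670$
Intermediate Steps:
$40 U + 50 = 40 \left(-43\right) + 50 = -1720 + 50 = -1670$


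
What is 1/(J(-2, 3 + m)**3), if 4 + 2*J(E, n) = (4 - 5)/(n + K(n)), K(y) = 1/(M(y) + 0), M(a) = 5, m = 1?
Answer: -74088/704969 ≈ -0.10509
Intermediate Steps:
K(y) = 1/5 (K(y) = 1/(5 + 0) = 1/5)
J(E, n) = -2 - 1/(2*(1/5 + n)) (J(E, n) = -2 + ((4 - 5)/(n + 1/5))/2 = -2 + (-1/(1/5 + n))/2 = -2 - 1/(2*(1/5 + n)))
1/(J(-2, 3 + m)**3) = 1/(((-9 - 20*(3 + 1))/(2*(1 + 5*(3 + 1))))**3) = 1/(((-9 - 20*4)/(2*(1 + 5*4)))**3) = 1/(((-9 - 80)/(2*(1 + 20)))**3) = 1/(((1/2)*(-89)/21)**3) = 1/(((1/2)*(1/21)*(-89))**3) = 1/((-89/42)**3) = 1/(-704969/74088) = -74088/704969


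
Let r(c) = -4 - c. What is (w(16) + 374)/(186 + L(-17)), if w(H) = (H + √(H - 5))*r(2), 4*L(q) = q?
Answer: 1112/727 - 24*√11/727 ≈ 1.4201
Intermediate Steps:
L(q) = q/4
w(H) = -6*H - 6*√(-5 + H) (w(H) = (H + √(H - 5))*(-4 - 1*2) = (H + √(-5 + H))*(-4 - 2) = (H + √(-5 + H))*(-6) = -6*H - 6*√(-5 + H))
(w(16) + 374)/(186 + L(-17)) = ((-6*16 - 6*√(-5 + 16)) + 374)/(186 + (¼)*(-17)) = ((-96 - 6*√11) + 374)/(186 - 17/4) = (278 - 6*√11)/(727/4) = (278 - 6*√11)*(4/727) = 1112/727 - 24*√11/727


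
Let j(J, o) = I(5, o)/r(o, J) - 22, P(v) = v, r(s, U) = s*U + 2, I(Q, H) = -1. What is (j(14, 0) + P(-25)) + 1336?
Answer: 2577/2 ≈ 1288.5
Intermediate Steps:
r(s, U) = 2 + U*s (r(s, U) = U*s + 2 = 2 + U*s)
j(J, o) = -22 - 1/(2 + J*o) (j(J, o) = -1/(2 + J*o) - 22 = -22 - 1/(2 + J*o))
(j(14, 0) + P(-25)) + 1336 = ((-45 - 22*14*0)/(2 + 14*0) - 25) + 1336 = ((-45 + 0)/(2 + 0) - 25) + 1336 = (-45/2 - 25) + 1336 = -95/2 + 1336 = 2577/2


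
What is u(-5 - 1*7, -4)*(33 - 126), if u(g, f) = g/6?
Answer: 186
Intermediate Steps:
u(g, f) = g/6 (u(g, f) = g*(⅙) = g/6)
u(-5 - 1*7, -4)*(33 - 126) = ((-5 - 1*7)/6)*(33 - 126) = ((-5 - 7)/6)*(-93) = ((⅙)*(-12))*(-93) = -2*(-93) = 186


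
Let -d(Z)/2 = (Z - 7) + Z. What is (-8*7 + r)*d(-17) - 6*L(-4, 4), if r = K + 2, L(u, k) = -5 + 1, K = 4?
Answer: -4076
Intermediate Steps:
d(Z) = 14 - 4*Z (d(Z) = -2*((Z - 7) + Z) = -2*((-7 + Z) + Z) = -2*(-7 + 2*Z) = 14 - 4*Z)
L(u, k) = -4
r = 6 (r = 4 + 2 = 6)
(-8*7 + r)*d(-17) - 6*L(-4, 4) = (-8*7 + 6)*(14 - 4*(-17)) - 6*(-4) = (-56 + 6)*(14 + 68) + 24 = -50*82 + 24 = -4100 + 24 = -4076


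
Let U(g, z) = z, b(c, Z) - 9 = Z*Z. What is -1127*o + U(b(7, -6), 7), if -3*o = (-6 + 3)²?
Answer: 3388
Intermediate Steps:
b(c, Z) = 9 + Z² (b(c, Z) = 9 + Z*Z = 9 + Z²)
o = -3 (o = -(-6 + 3)²/3 = -⅓*(-3)² = -⅓*9 = -3)
-1127*o + U(b(7, -6), 7) = -1127*(-3) + 7 = 3381 + 7 = 3388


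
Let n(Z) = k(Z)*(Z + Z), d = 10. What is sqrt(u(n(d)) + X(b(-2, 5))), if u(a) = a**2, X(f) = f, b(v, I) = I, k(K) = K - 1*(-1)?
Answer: sqrt(48405) ≈ 220.01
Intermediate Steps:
k(K) = 1 + K (k(K) = K + 1 = 1 + K)
n(Z) = 2*Z*(1 + Z) (n(Z) = (1 + Z)*(Z + Z) = (1 + Z)*(2*Z) = 2*Z*(1 + Z))
sqrt(u(n(d)) + X(b(-2, 5))) = sqrt((2*10*(1 + 10))**2 + 5) = sqrt((2*10*11)**2 + 5) = sqrt(220**2 + 5) = sqrt(48400 + 5) = sqrt(48405)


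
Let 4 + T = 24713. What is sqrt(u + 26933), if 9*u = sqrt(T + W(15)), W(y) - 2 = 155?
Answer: sqrt(242397 + sqrt(24866))/3 ≈ 164.17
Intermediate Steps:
T = 24709 (T = -4 + 24713 = 24709)
W(y) = 157 (W(y) = 2 + 155 = 157)
u = sqrt(24866)/9 (u = sqrt(24709 + 157)/9 = sqrt(24866)/9 ≈ 17.521)
sqrt(u + 26933) = sqrt(sqrt(24866)/9 + 26933) = sqrt(26933 + sqrt(24866)/9)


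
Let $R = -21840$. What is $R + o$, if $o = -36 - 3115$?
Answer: $-24991$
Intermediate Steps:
$o = -3151$ ($o = -36 - 3115 = -3151$)
$R + o = -21840 - 3151 = -24991$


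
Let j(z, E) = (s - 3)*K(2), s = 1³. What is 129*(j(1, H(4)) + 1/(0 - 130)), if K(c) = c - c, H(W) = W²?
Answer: -129/130 ≈ -0.99231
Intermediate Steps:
K(c) = 0
s = 1
j(z, E) = 0 (j(z, E) = (1 - 3)*0 = -2*0 = 0)
129*(j(1, H(4)) + 1/(0 - 130)) = 129*(0 + 1/(0 - 130)) = 129*(0 + 1/(-130)) = 129*(0 - 1/130) = 129*(-1/130) = -129/130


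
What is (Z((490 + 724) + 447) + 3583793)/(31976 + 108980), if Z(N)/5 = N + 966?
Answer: 899232/35239 ≈ 25.518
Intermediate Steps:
Z(N) = 4830 + 5*N (Z(N) = 5*(N + 966) = 5*(966 + N) = 4830 + 5*N)
(Z((490 + 724) + 447) + 3583793)/(31976 + 108980) = ((4830 + 5*((490 + 724) + 447)) + 3583793)/(31976 + 108980) = ((4830 + 5*(1214 + 447)) + 3583793)/140956 = ((4830 + 5*1661) + 3583793)*(1/140956) = ((4830 + 8305) + 3583793)*(1/140956) = (13135 + 3583793)*(1/140956) = 3596928*(1/140956) = 899232/35239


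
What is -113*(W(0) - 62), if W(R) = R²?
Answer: 7006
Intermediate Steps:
-113*(W(0) - 62) = -113*(0² - 62) = -113*(0 - 62) = -113*(-62) = 7006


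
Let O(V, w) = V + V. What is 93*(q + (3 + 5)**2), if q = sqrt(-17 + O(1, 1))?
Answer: 5952 + 93*I*sqrt(15) ≈ 5952.0 + 360.19*I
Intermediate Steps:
O(V, w) = 2*V
q = I*sqrt(15) (q = sqrt(-17 + 2*1) = sqrt(-17 + 2) = sqrt(-15) = I*sqrt(15) ≈ 3.873*I)
93*(q + (3 + 5)**2) = 93*(I*sqrt(15) + (3 + 5)**2) = 93*(I*sqrt(15) + 8**2) = 93*(I*sqrt(15) + 64) = 93*(64 + I*sqrt(15)) = 5952 + 93*I*sqrt(15)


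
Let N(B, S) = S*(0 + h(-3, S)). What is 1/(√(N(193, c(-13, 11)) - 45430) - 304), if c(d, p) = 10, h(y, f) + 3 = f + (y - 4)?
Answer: -152/68923 - I*√45430/137846 ≈ -0.0022054 - 0.0015462*I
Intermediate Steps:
h(y, f) = -7 + f + y (h(y, f) = -3 + (f + (y - 4)) = -3 + (f + (-4 + y)) = -3 + (-4 + f + y) = -7 + f + y)
N(B, S) = S*(-10 + S) (N(B, S) = S*(0 + (-7 + S - 3)) = S*(0 + (-10 + S)) = S*(-10 + S))
1/(√(N(193, c(-13, 11)) - 45430) - 304) = 1/(√(10*(-10 + 10) - 45430) - 304) = 1/(√(10*0 - 45430) - 304) = 1/(√(0 - 45430) - 304) = 1/(√(-45430) - 304) = 1/(I*√45430 - 304) = 1/(-304 + I*√45430)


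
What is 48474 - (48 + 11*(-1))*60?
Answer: 46254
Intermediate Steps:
48474 - (48 + 11*(-1))*60 = 48474 - (48 - 11)*60 = 48474 - 37*60 = 48474 - 1*2220 = 48474 - 2220 = 46254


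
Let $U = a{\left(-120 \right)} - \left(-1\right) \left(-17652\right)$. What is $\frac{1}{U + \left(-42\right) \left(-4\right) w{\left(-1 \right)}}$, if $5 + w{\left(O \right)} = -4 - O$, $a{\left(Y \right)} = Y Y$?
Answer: $- \frac{1}{4596} \approx -0.00021758$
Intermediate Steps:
$a{\left(Y \right)} = Y^{2}$
$w{\left(O \right)} = -9 - O$ ($w{\left(O \right)} = -5 - \left(4 + O\right) = -9 - O$)
$U = -3252$ ($U = \left(-120\right)^{2} - \left(-1\right) \left(-17652\right) = 14400 - 17652 = -3252$)
$\frac{1}{U + \left(-42\right) \left(-4\right) w{\left(-1 \right)}} = \frac{1}{-3252 + \left(-42\right) \left(-4\right) \left(-9 - -1\right)} = \frac{1}{-3252 + 168 \left(-9 + 1\right)} = \frac{1}{-3252 + 168 \left(-8\right)} = \frac{1}{-3252 - 1344} = \frac{1}{-4596} = - \frac{1}{4596}$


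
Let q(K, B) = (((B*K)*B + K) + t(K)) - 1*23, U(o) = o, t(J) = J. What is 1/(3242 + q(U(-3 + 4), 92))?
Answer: 1/11685 ≈ 8.5580e-5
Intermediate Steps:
q(K, B) = -23 + 2*K + K*B² (q(K, B) = (((B*K)*B + K) + K) - 1*23 = ((K*B² + K) + K) - 23 = ((K + K*B²) + K) - 23 = (2*K + K*B²) - 23 = -23 + 2*K + K*B²)
1/(3242 + q(U(-3 + 4), 92)) = 1/(3242 + (-23 + 2*(-3 + 4) + (-3 + 4)*92²)) = 1/(3242 + (-23 + 2*1 + 1*8464)) = 1/(3242 + (-23 + 2 + 8464)) = 1/(3242 + 8443) = 1/11685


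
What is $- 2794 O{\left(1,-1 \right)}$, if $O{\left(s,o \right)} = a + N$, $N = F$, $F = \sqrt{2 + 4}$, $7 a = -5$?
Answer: $\frac{13970}{7} - 2794 \sqrt{6} \approx -4848.2$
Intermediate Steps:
$a = - \frac{5}{7}$ ($a = \frac{1}{7} \left(-5\right) = - \frac{5}{7} \approx -0.71429$)
$F = \sqrt{6} \approx 2.4495$
$N = \sqrt{6} \approx 2.4495$
$O{\left(s,o \right)} = - \frac{5}{7} + \sqrt{6}$
$- 2794 O{\left(1,-1 \right)} = - 2794 \left(- \frac{5}{7} + \sqrt{6}\right) = \frac{13970}{7} - 2794 \sqrt{6}$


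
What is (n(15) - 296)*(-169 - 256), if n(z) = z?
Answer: 119425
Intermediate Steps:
(n(15) - 296)*(-169 - 256) = (15 - 296)*(-169 - 256) = -281*(-425) = 119425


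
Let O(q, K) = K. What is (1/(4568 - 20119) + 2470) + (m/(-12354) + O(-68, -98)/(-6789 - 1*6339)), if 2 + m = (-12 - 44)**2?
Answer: 173027699440663/70058685692 ≈ 2469.8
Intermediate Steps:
m = 3134 (m = -2 + (-12 - 44)**2 = -2 + (-56)**2 = -2 + 3136 = 3134)
(1/(4568 - 20119) + 2470) + (m/(-12354) + O(-68, -98)/(-6789 - 1*6339)) = (1/(4568 - 20119) + 2470) + (3134/(-12354) - 98/(-6789 - 1*6339)) = (1/(-15551) + 2470) + (3134*(-1/12354) - 98/(-6789 - 6339)) = (-1/15551 + 2470) + (-1567/6177 - 98/(-13128)) = 38410969/15551 + (-1567/6177 - 98*(-1/13128)) = 38410969/15551 + (-1567/6177 + 49/6564) = 38410969/15551 - 1109235/4505092 = 173027699440663/70058685692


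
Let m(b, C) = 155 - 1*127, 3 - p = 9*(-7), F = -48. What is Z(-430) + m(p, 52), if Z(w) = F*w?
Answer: 20668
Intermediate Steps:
p = 66 (p = 3 - 9*(-7) = 3 - 1*(-63) = 3 + 63 = 66)
m(b, C) = 28 (m(b, C) = 155 - 127 = 28)
Z(w) = -48*w
Z(-430) + m(p, 52) = -48*(-430) + 28 = 20640 + 28 = 20668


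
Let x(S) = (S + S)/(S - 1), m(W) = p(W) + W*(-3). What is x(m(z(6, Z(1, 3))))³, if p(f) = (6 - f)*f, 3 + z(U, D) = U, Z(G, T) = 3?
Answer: 0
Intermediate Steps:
z(U, D) = -3 + U
p(f) = f*(6 - f)
m(W) = -3*W + W*(6 - W) (m(W) = W*(6 - W) + W*(-3) = W*(6 - W) - 3*W = -3*W + W*(6 - W))
x(S) = 2*S/(-1 + S) (x(S) = (2*S)/(-1 + S) = 2*S/(-1 + S))
x(m(z(6, Z(1, 3))))³ = (2*((-3 + 6)*(3 - (-3 + 6)))/(-1 + (-3 + 6)*(3 - (-3 + 6))))³ = (2*(3*(3 - 1*3))/(-1 + 3*(3 - 1*3)))³ = (2*(3*(3 - 3))/(-1 + 3*(3 - 3)))³ = (2*(3*0)/(-1 + 3*0))³ = (2*0/(-1 + 0))³ = (2*0/(-1))³ = (2*0*(-1))³ = 0³ = 0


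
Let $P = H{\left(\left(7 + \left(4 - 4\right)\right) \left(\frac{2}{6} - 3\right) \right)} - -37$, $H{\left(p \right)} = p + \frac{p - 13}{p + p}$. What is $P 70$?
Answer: $\frac{32225}{24} \approx 1342.7$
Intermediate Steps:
$H{\left(p \right)} = p + \frac{-13 + p}{2 p}$ ($H{\left(p \right)} = p + \frac{p - 13}{2 p} = p + \left(-13 + p\right) \frac{1}{2 p} = p + \frac{-13 + p}{2 p}$)
$P = \frac{6445}{336}$ ($P = \left(\frac{1}{2} + \left(7 + \left(4 - 4\right)\right) \left(\frac{2}{6} - 3\right) - \frac{13}{2 \left(7 + \left(4 - 4\right)\right) \left(\frac{2}{6} - 3\right)}\right) - -37 = \left(\frac{1}{2} + \left(7 + \left(4 - 4\right)\right) \left(2 \cdot \frac{1}{6} - 3\right) - \frac{13}{2 \left(7 + \left(4 - 4\right)\right) \left(2 \cdot \frac{1}{6} - 3\right)}\right) + 37 = \left(\frac{1}{2} + \left(7 + 0\right) \left(\frac{1}{3} - 3\right) - \frac{13}{2 \left(7 + 0\right) \left(\frac{1}{3} - 3\right)}\right) + 37 = \left(\frac{1}{2} + 7 \left(- \frac{8}{3}\right) - \frac{13}{2 \cdot 7 \left(- \frac{8}{3}\right)}\right) + 37 = \left(\frac{1}{2} - \frac{56}{3} - \frac{13}{2 \left(- \frac{56}{3}\right)}\right) + 37 = \left(\frac{1}{2} - \frac{56}{3} - - \frac{39}{112}\right) + 37 = \left(\frac{1}{2} - \frac{56}{3} + \frac{39}{112}\right) + 37 = - \frac{5987}{336} + 37 = \frac{6445}{336} \approx 19.182$)
$P 70 = \frac{6445}{336} \cdot 70 = \frac{32225}{24}$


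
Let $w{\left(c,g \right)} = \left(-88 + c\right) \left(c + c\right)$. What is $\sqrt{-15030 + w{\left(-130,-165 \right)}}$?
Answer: $35 \sqrt{34} \approx 204.08$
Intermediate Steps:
$w{\left(c,g \right)} = 2 c \left(-88 + c\right)$ ($w{\left(c,g \right)} = \left(-88 + c\right) 2 c = 2 c \left(-88 + c\right)$)
$\sqrt{-15030 + w{\left(-130,-165 \right)}} = \sqrt{-15030 + 2 \left(-130\right) \left(-88 - 130\right)} = \sqrt{-15030 + 2 \left(-130\right) \left(-218\right)} = \sqrt{-15030 + 56680} = \sqrt{41650} = 35 \sqrt{34}$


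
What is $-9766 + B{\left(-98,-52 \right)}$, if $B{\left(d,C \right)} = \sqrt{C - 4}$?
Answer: $-9766 + 2 i \sqrt{14} \approx -9766.0 + 7.4833 i$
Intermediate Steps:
$B{\left(d,C \right)} = \sqrt{-4 + C}$
$-9766 + B{\left(-98,-52 \right)} = -9766 + \sqrt{-4 - 52} = -9766 + \sqrt{-56} = -9766 + 2 i \sqrt{14}$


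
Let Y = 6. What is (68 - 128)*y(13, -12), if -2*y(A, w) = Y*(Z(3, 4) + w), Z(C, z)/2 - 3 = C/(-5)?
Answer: -1296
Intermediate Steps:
Z(C, z) = 6 - 2*C/5 (Z(C, z) = 6 + 2*(C/(-5)) = 6 + 2*(C*(-1/5)) = 6 + 2*(-C/5) = 6 - 2*C/5)
y(A, w) = -72/5 - 3*w (y(A, w) = -3*((6 - 2/5*3) + w) = -3*((6 - 6/5) + w) = -3*(24/5 + w) = -(144/5 + 6*w)/2 = -72/5 - 3*w)
(68 - 128)*y(13, -12) = (68 - 128)*(-72/5 - 3*(-12)) = -60*(-72/5 + 36) = -60*108/5 = -1296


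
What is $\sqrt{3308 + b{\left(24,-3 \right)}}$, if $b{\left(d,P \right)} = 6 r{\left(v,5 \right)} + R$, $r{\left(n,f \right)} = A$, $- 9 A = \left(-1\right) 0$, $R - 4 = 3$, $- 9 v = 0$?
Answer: $\sqrt{3315} \approx 57.576$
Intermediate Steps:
$v = 0$ ($v = \left(- \frac{1}{9}\right) 0 = 0$)
$R = 7$ ($R = 4 + 3 = 7$)
$A = 0$ ($A = - \frac{\left(-1\right) 0}{9} = \left(- \frac{1}{9}\right) 0 = 0$)
$r{\left(n,f \right)} = 0$
$b{\left(d,P \right)} = 7$ ($b{\left(d,P \right)} = 6 \cdot 0 + 7 = 0 + 7 = 7$)
$\sqrt{3308 + b{\left(24,-3 \right)}} = \sqrt{3308 + 7} = \sqrt{3315}$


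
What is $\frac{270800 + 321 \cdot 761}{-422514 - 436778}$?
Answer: $- \frac{73583}{122756} \approx -0.59942$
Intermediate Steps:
$\frac{270800 + 321 \cdot 761}{-422514 - 436778} = \frac{270800 + 244281}{-859292} = 515081 \left(- \frac{1}{859292}\right) = - \frac{73583}{122756}$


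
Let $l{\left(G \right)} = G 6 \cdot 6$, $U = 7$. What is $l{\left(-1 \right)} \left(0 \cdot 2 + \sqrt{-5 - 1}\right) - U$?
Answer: $-7 - 36 i \sqrt{6} \approx -7.0 - 88.182 i$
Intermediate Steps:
$l{\left(G \right)} = 36 G$ ($l{\left(G \right)} = 6 G 6 = 36 G$)
$l{\left(-1 \right)} \left(0 \cdot 2 + \sqrt{-5 - 1}\right) - U = 36 \left(-1\right) \left(0 \cdot 2 + \sqrt{-5 - 1}\right) - 7 = - 36 \left(0 + \sqrt{-6}\right) - 7 = - 36 \left(0 + i \sqrt{6}\right) - 7 = - 36 i \sqrt{6} - 7 = -7 - 36 i \sqrt{6}$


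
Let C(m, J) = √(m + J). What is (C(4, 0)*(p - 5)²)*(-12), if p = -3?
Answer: -1536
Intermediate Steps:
C(m, J) = √(J + m)
(C(4, 0)*(p - 5)²)*(-12) = (√(0 + 4)*(-3 - 5)²)*(-12) = (√4*(-8)²)*(-12) = (2*64)*(-12) = 128*(-12) = -1536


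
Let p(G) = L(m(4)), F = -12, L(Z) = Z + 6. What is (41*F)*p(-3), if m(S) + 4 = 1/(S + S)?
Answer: -2091/2 ≈ -1045.5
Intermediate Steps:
m(S) = -4 + 1/(2*S) (m(S) = -4 + 1/(S + S) = -4 + 1/(2*S))
L(Z) = 6 + Z
p(G) = 17/8 (p(G) = 6 + (-4 + (½)/4) = 6 + (-4 + (½)*(¼)) = 6 + (-4 + ⅛) = 6 - 31/8 = 17/8)
(41*F)*p(-3) = (41*(-12))*(17/8) = -492*17/8 = -2091/2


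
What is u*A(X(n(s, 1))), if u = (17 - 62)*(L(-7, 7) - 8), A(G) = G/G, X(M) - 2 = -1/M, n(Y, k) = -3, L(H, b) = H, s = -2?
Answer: 675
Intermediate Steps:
X(M) = 2 - 1/M
A(G) = 1
u = 675 (u = (17 - 62)*(-7 - 8) = -45*(-15) = 675)
u*A(X(n(s, 1))) = 675*1 = 675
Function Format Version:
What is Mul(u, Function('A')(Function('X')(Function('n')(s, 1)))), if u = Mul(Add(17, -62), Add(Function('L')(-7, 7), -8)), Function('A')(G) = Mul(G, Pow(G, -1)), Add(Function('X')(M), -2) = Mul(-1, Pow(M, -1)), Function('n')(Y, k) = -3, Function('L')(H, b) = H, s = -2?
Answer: 675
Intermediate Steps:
Function('X')(M) = Add(2, Mul(-1, Pow(M, -1)))
Function('A')(G) = 1
u = 675 (u = Mul(Add(17, -62), Add(-7, -8)) = Mul(-45, -15) = 675)
Mul(u, Function('A')(Function('X')(Function('n')(s, 1)))) = Mul(675, 1) = 675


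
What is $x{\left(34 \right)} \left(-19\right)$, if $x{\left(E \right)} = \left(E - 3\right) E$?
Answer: $-20026$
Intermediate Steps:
$x{\left(E \right)} = E \left(-3 + E\right)$ ($x{\left(E \right)} = \left(-3 + E\right) E = E \left(-3 + E\right)$)
$x{\left(34 \right)} \left(-19\right) = 34 \left(-3 + 34\right) \left(-19\right) = 34 \cdot 31 \left(-19\right) = 1054 \left(-19\right) = -20026$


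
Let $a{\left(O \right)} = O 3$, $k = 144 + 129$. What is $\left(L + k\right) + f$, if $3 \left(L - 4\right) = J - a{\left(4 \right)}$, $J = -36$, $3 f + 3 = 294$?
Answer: $358$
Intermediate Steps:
$f = 97$ ($f = -1 + \frac{1}{3} \cdot 294 = -1 + 98 = 97$)
$k = 273$
$a{\left(O \right)} = 3 O$
$L = -12$ ($L = 4 + \frac{-36 - 3 \cdot 4}{3} = 4 + \frac{-36 - 12}{3} = 4 + \frac{1}{3} \left(-48\right) = 4 - 16 = -12$)
$\left(L + k\right) + f = \left(-12 + 273\right) + 97 = 261 + 97 = 358$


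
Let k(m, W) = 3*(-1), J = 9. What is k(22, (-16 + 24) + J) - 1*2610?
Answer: -2613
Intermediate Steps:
k(m, W) = -3
k(22, (-16 + 24) + J) - 1*2610 = -3 - 1*2610 = -3 - 2610 = -2613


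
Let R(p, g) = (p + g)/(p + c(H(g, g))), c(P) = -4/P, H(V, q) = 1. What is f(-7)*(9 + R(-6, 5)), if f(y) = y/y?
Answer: 91/10 ≈ 9.1000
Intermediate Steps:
f(y) = 1
R(p, g) = (g + p)/(-4 + p) (R(p, g) = (p + g)/(p - 4/1) = (g + p)/(p - 4*1) = (g + p)/(p - 4) = (g + p)/(-4 + p))
f(-7)*(9 + R(-6, 5)) = 1*(9 + (5 - 6)/(-4 - 6)) = 1*(9 - 1/(-10)) = 1*(9 - 1/10*(-1)) = 1*(9 + 1/10) = 1*(91/10) = 91/10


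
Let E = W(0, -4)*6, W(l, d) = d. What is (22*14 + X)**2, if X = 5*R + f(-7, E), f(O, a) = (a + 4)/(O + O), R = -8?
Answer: 3556996/49 ≈ 72592.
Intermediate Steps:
E = -24 (E = -4*6 = -24)
f(O, a) = (4 + a)/(2*O) (f(O, a) = (4 + a)/((2*O)) = (4 + a)*(1/(2*O)) = (4 + a)/(2*O))
X = -270/7 (X = 5*(-8) + (1/2)*(4 - 24)/(-7) = -40 + (1/2)*(-1/7)*(-20) = -40 + 10/7 = -270/7 ≈ -38.571)
(22*14 + X)**2 = (22*14 - 270/7)**2 = (308 - 270/7)**2 = (1886/7)**2 = 3556996/49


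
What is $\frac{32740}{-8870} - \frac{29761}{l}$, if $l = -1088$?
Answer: $\frac{22835895}{965056} \approx 23.663$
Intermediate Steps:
$\frac{32740}{-8870} - \frac{29761}{l} = \frac{32740}{-8870} - \frac{29761}{-1088} = 32740 \left(- \frac{1}{8870}\right) - - \frac{29761}{1088} = - \frac{3274}{887} + \frac{29761}{1088} = \frac{22835895}{965056}$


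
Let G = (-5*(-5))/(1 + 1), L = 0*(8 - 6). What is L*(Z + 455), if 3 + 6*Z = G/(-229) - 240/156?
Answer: 0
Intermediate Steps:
L = 0 (L = 0*2 = 0)
G = 25/2 ≈ 12.500
Z = -27347/35724 (Z = -½ + ((25/2)/(-229) - 240/156)/6 = -½ + ((25/2)*(-1/229) - 240*1/156)/6 = -½ + (-25/458 - 20/13)/6 = -½ + (⅙)*(-9485/5954) = -½ - 9485/35724 = -27347/35724 ≈ -0.76551)
L*(Z + 455) = 0*(-27347/35724 + 455) = 0*(16227073/35724) = 0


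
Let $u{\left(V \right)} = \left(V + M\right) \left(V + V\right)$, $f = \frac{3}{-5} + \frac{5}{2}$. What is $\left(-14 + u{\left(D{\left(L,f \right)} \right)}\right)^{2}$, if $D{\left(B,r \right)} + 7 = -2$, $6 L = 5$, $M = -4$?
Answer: $48400$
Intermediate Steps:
$f = \frac{19}{10}$ ($f = 3 \left(- \frac{1}{5}\right) + 5 \cdot \frac{1}{2} = - \frac{3}{5} + \frac{5}{2} = \frac{19}{10} \approx 1.9$)
$L = \frac{5}{6}$ ($L = \frac{1}{6} \cdot 5 = \frac{5}{6} \approx 0.83333$)
$D{\left(B,r \right)} = -9$ ($D{\left(B,r \right)} = -7 - 2 = -9$)
$u{\left(V \right)} = 2 V \left(-4 + V\right)$ ($u{\left(V \right)} = \left(V - 4\right) \left(V + V\right) = \left(-4 + V\right) 2 V = 2 V \left(-4 + V\right)$)
$\left(-14 + u{\left(D{\left(L,f \right)} \right)}\right)^{2} = \left(-14 + 2 \left(-9\right) \left(-4 - 9\right)\right)^{2} = \left(-14 + 2 \left(-9\right) \left(-13\right)\right)^{2} = \left(-14 + 234\right)^{2} = 220^{2} = 48400$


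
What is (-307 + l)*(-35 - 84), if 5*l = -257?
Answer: 213248/5 ≈ 42650.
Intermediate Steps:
l = -257/5 (l = (⅕)*(-257) = -257/5 ≈ -51.400)
(-307 + l)*(-35 - 84) = (-307 - 257/5)*(-35 - 84) = -1792/5*(-119) = 213248/5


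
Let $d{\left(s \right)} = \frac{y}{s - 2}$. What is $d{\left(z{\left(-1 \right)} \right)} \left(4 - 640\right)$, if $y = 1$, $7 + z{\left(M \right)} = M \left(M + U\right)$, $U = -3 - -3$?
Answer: $\frac{159}{2} \approx 79.5$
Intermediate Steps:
$U = 0$ ($U = -3 + 3 = 0$)
$z{\left(M \right)} = -7 + M^{2}$ ($z{\left(M \right)} = -7 + M \left(M + 0\right) = -7 + M M = -7 + M^{2}$)
$d{\left(s \right)} = \frac{1}{-2 + s}$ ($d{\left(s \right)} = 1 \frac{1}{s - 2} = 1 \frac{1}{-2 + s} = \frac{1}{-2 + s}$)
$d{\left(z{\left(-1 \right)} \right)} \left(4 - 640\right) = \frac{4 - 640}{-2 - \left(7 - \left(-1\right)^{2}\right)} = \frac{4 - 640}{-2 + \left(-7 + 1\right)} = \frac{1}{-2 - 6} \left(-636\right) = \frac{1}{-8} \left(-636\right) = \left(- \frac{1}{8}\right) \left(-636\right) = \frac{159}{2}$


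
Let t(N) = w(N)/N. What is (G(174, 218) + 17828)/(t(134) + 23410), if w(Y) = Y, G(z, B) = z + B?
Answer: 18220/23411 ≈ 0.77827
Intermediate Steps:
G(z, B) = B + z
t(N) = 1 (t(N) = N/N = 1)
(G(174, 218) + 17828)/(t(134) + 23410) = ((218 + 174) + 17828)/(1 + 23410) = (392 + 17828)/23411 = 18220*(1/23411) = 18220/23411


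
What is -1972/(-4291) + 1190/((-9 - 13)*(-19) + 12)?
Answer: 595425/184513 ≈ 3.2270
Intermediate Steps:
-1972/(-4291) + 1190/((-9 - 13)*(-19) + 12) = -1972*(-1/4291) + 1190/(-22*(-19) + 12) = 1972/4291 + 1190/(418 + 12) = 1972/4291 + 1190/430 = 1972/4291 + 1190*(1/430) = 1972/4291 + 119/43 = 595425/184513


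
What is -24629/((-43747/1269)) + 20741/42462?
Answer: 17247055057/24124482 ≈ 714.92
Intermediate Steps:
-24629/((-43747/1269)) + 20741/42462 = -24629/((-43747*1/1269)) + 20741*(1/42462) = -24629/(-43747/1269) + 2963/6066 = -24629*(-1269/43747) + 2963/6066 = 2841291/3977 + 2963/6066 = 17247055057/24124482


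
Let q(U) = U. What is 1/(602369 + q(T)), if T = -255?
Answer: 1/602114 ≈ 1.6608e-6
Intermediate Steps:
1/(602369 + q(T)) = 1/(602369 - 255) = 1/602114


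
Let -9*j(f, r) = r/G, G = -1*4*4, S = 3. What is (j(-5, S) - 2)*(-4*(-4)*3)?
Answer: -95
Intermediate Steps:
G = -16 (G = -4*4 = -16)
j(f, r) = r/144 (j(f, r) = -r/(9*(-16)) = -r*(-1)/(9*16) = -(-1)*r/144 = r/144)
(j(-5, S) - 2)*(-4*(-4)*3) = ((1/144)*3 - 2)*(-4*(-4)*3) = (1/48 - 2)*(16*3) = -95/48*48 = -95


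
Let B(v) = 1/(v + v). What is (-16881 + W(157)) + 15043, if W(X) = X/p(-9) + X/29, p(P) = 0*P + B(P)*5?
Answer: -347679/145 ≈ -2397.8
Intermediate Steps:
B(v) = 1/(2*v)
p(P) = 5/(2*P) (p(P) = 0*P + (1/(2*P))*5 = 0 + 5/(2*P) = 5/(2*P))
W(X) = -517*X/145 (W(X) = X/(((5/2)/(-9))) + X/29 = X/(((5/2)*(-1/9))) + X*(1/29) = X/(-5/18) + X/29 = X*(-18/5) + X/29 = -18*X/5 + X/29 = -517*X/145)
(-16881 + W(157)) + 15043 = (-16881 - 517/145*157) + 15043 = (-16881 - 81169/145) + 15043 = -2528914/145 + 15043 = -347679/145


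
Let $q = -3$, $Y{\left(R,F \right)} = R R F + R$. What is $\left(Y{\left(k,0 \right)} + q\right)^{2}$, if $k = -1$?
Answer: $16$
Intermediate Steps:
$Y{\left(R,F \right)} = R + F R^{2}$ ($Y{\left(R,F \right)} = R^{2} F + R = F R^{2} + R = R + F R^{2}$)
$\left(Y{\left(k,0 \right)} + q\right)^{2} = \left(- (1 + 0 \left(-1\right)) - 3\right)^{2} = \left(- (1 + 0) - 3\right)^{2} = \left(\left(-1\right) 1 - 3\right)^{2} = \left(-1 - 3\right)^{2} = \left(-4\right)^{2} = 16$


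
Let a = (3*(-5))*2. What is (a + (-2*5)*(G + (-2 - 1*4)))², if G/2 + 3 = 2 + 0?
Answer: 2500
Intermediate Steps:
G = -2 (G = -6 + 2*(2 + 0) = -6 + 2*2 = -6 + 4 = -2)
a = -30 (a = -15*2 = -30)
(a + (-2*5)*(G + (-2 - 1*4)))² = (-30 + (-2*5)*(-2 + (-2 - 1*4)))² = (-30 - 10*(-2 + (-2 - 4)))² = (-30 - 10*(-2 - 6))² = (-30 - 10*(-8))² = (-30 + 80)² = 50² = 2500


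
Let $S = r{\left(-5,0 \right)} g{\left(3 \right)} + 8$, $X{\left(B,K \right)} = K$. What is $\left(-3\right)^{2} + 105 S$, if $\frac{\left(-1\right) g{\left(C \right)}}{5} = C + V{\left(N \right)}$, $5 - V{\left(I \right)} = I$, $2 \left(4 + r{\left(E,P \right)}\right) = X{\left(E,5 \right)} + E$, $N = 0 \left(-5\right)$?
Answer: $17649$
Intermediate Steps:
$N = 0$
$r{\left(E,P \right)} = - \frac{3}{2} + \frac{E}{2}$ ($r{\left(E,P \right)} = -4 + \frac{5 + E}{2} = -4 + \left(\frac{5}{2} + \frac{E}{2}\right) = - \frac{3}{2} + \frac{E}{2}$)
$V{\left(I \right)} = 5 - I$
$g{\left(C \right)} = -25 - 5 C$ ($g{\left(C \right)} = - 5 \left(C + \left(5 - 0\right)\right) = - 5 \left(C + \left(5 + 0\right)\right) = - 5 \left(C + 5\right) = - 5 \left(5 + C\right) = -25 - 5 C$)
$S = 168$ ($S = \left(- \frac{3}{2} + \frac{1}{2} \left(-5\right)\right) \left(-25 - 15\right) + 8 = \left(- \frac{3}{2} - \frac{5}{2}\right) \left(-25 - 15\right) + 8 = \left(-4\right) \left(-40\right) + 8 = 160 + 8 = 168$)
$\left(-3\right)^{2} + 105 S = \left(-3\right)^{2} + 105 \cdot 168 = 9 + 17640 = 17649$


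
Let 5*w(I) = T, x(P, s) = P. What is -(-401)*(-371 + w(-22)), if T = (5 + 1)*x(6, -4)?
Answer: -729419/5 ≈ -1.4588e+5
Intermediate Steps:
T = 36 (T = (5 + 1)*6 = 6*6 = 36)
w(I) = 36/5 (w(I) = (1/5)*36 = 36/5)
-(-401)*(-371 + w(-22)) = -(-401)*(-371 + 36/5) = -(-401)*(-1819)/5 = -1*729419/5 = -729419/5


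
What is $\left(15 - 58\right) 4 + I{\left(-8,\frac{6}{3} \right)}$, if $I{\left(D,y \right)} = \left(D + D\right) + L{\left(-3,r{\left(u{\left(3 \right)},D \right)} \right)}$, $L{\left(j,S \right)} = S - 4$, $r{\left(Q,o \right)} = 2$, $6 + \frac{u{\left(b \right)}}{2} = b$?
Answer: $-190$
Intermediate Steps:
$u{\left(b \right)} = -12 + 2 b$
$L{\left(j,S \right)} = -4 + S$ ($L{\left(j,S \right)} = S - 4 = -4 + S$)
$I{\left(D,y \right)} = -2 + 2 D$ ($I{\left(D,y \right)} = \left(D + D\right) + \left(-4 + 2\right) = 2 D - 2 = -2 + 2 D$)
$\left(15 - 58\right) 4 + I{\left(-8,\frac{6}{3} \right)} = \left(15 - 58\right) 4 + \left(-2 + 2 \left(-8\right)\right) = \left(15 - 58\right) 4 - 18 = \left(-43\right) 4 - 18 = -172 - 18 = -190$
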